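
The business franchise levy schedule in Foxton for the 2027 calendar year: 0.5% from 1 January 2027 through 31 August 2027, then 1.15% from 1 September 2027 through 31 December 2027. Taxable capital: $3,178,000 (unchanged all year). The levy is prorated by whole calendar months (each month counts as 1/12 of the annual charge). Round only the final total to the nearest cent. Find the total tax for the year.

1 January – 31 August 2027: 8 months at 0.5% → $3,178,000 × 0.5% × 8/12 = $10,593.3333
1 September – 31 December 2027: 4 months at 1.15% → $3,178,000 × 1.15% × 4/12 = $12,182.3333
Total = $22,775.6667

$22,775.67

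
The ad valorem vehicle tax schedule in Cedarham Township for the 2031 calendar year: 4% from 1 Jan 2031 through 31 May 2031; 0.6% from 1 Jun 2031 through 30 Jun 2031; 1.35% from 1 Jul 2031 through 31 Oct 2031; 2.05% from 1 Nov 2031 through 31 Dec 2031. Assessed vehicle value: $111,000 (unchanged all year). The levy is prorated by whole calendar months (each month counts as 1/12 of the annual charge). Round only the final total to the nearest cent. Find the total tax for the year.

1 Jan – 31 May 2031: 5 months at 4% → $111,000 × 4% × 5/12 = $1,850.0000
1 Jun – 30 Jun 2031: 1 month at 0.6% → $111,000 × 0.6% × 1/12 = $55.5000
1 Jul – 31 Oct 2031: 4 months at 1.35% → $111,000 × 1.35% × 4/12 = $499.5000
1 Nov – 31 Dec 2031: 2 months at 2.05% → $111,000 × 2.05% × 2/12 = $379.2500
Total = $2,784.2500

$2,784.25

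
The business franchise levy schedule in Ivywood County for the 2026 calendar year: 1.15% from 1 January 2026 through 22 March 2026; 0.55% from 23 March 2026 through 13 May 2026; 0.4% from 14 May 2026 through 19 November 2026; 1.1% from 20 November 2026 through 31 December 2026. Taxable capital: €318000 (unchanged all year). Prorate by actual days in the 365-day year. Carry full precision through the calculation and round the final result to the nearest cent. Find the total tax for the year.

1 January – 22 March 2026: 81 days at 1.15% → €318000 × 1.15% × 81/365 = €811.5534
23 March – 13 May 2026: 52 days at 0.55% → €318000 × 0.55% × 52/365 = €249.1726
14 May – 19 November 2026: 190 days at 0.4% → €318000 × 0.4% × 190/365 = €662.1370
20 November – 31 December 2026: 42 days at 1.1% → €318000 × 1.1% × 42/365 = €402.5096
Total = €2125.3726

€2125.37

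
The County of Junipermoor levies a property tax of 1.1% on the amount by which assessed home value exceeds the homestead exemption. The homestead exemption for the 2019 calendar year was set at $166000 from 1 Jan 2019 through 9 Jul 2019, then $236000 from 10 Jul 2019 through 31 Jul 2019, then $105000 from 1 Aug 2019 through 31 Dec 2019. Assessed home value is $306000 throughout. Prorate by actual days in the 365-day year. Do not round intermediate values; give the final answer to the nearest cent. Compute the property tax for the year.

$1774.86

1 Jan – 9 Jul 2019: 190 days, exemption $166000 → ($306000 − $166000) × 1.1% × 190/365 = $801.6438
10 Jul – 31 Jul 2019: 22 days, exemption $236000 → ($306000 − $236000) × 1.1% × 22/365 = $46.4110
1 Aug – 31 Dec 2019: 153 days, exemption $105000 → ($306000 − $105000) × 1.1% × 153/365 = $926.8027
Total = $1774.8575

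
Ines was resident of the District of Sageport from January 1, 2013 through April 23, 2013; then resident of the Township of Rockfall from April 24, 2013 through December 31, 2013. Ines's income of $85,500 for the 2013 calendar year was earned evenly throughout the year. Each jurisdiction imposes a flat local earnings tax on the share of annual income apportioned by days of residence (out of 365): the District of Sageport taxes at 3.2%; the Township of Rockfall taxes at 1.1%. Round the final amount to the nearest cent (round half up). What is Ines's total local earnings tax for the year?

$1,496.37

The District of Sageport, January 1 – April 23, 2013: 113 days → $85,500 × 3.2% × 113/365 = $847.0356
The Township of Rockfall, April 24 – December 31, 2013: 252 days → $85,500 × 1.1% × 252/365 = $649.3315
Total = $1,496.3671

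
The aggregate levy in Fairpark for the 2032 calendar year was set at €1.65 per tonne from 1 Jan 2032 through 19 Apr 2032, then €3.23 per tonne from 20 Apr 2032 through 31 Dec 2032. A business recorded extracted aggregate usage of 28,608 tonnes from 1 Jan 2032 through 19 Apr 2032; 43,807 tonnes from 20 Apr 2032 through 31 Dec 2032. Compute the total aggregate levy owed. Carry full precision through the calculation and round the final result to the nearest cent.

1 Jan – 19 Apr 2032: 28,608 tonnes at €1.65/tonne → €47,203.20
20 Apr – 31 Dec 2032: 43,807 tonnes at €3.23/tonne → €141,496.61

€188,699.81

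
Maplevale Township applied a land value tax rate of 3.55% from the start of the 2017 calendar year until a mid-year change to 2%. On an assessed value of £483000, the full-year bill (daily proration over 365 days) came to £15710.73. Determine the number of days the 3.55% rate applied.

295 days

Let d = days at the first rate; then 365 − d days at the second rate.
£483000 × [3.55%·d + 2%·(365−d)] / 365 = £15710.73
Solving gives d = 295, so the new rate took effect on 23 October 2017.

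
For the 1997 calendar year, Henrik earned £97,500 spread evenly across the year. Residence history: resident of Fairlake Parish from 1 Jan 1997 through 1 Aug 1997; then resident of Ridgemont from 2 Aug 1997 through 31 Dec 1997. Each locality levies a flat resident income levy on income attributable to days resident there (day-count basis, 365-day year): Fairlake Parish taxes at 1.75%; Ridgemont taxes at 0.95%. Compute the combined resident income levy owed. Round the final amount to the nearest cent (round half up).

£1,381.43

Fairlake Parish, 1 Jan – 1 Aug 1997: 213 days → £97,500 × 1.75% × 213/365 = £995.7021
Ridgemont, 2 Aug – 31 Dec 1997: 152 days → £97,500 × 0.95% × 152/365 = £385.7260
Total = £1,381.4281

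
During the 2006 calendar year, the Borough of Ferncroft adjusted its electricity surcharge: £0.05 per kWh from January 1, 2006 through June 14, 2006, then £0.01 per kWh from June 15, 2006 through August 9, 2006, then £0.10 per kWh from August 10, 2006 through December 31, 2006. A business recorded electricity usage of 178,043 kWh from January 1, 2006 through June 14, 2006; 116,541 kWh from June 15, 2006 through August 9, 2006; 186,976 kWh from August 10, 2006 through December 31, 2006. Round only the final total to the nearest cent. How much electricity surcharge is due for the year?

£28,765.16

January 1 – June 14, 2006: 178,043 kWh at £0.05/kWh → £8,902.15
June 15 – August 9, 2006: 116,541 kWh at £0.01/kWh → £1,165.41
August 10 – December 31, 2006: 186,976 kWh at £0.10/kWh → £18,697.60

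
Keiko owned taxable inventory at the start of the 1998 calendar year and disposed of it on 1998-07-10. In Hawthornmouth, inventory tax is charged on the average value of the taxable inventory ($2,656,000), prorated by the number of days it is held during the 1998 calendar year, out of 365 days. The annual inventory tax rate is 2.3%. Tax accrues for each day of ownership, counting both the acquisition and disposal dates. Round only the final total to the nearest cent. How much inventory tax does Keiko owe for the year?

$31,966.60

Days held (1998-01-01 to 1998-07-10): 191 out of 365
Tax = $2,656,000 × 2.3% × 191/365 = $31,966.5973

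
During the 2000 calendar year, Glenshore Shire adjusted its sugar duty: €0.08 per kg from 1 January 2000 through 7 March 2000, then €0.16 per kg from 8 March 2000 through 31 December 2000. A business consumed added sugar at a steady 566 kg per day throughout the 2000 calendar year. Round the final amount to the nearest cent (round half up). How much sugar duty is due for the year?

€30,111.20

1 January – 7 March 2000: 67 days × 566 kg/day = 37,922 kg at €0.08/kg → €3,033.76
8 March – 31 December 2000: 299 days × 566 kg/day = 169,234 kg at €0.16/kg → €27,077.44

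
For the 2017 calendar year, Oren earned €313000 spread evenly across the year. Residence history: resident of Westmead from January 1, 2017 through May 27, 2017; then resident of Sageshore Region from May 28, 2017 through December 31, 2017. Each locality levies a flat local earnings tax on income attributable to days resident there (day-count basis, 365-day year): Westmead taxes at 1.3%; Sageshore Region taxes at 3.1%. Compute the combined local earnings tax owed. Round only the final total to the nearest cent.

Westmead, January 1 – May 27, 2017: 147 days → €313000 × 1.3% × 147/365 = €1638.7479
Sageshore Region, May 28 – December 31, 2017: 218 days → €313000 × 3.1% × 218/365 = €5795.2164
Total = €7433.9644

€7433.96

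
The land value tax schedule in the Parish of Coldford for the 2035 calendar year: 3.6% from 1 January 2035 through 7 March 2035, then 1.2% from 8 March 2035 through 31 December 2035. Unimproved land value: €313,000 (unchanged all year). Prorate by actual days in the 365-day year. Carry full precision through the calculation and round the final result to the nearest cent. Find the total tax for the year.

1 January – 7 March 2035: 66 days at 3.6% → €313,000 × 3.6% × 66/365 = €2,037.5014
8 March – 31 December 2035: 299 days at 1.2% → €313,000 × 1.2% × 299/365 = €3,076.8329
Total = €5,114.3342

€5,114.33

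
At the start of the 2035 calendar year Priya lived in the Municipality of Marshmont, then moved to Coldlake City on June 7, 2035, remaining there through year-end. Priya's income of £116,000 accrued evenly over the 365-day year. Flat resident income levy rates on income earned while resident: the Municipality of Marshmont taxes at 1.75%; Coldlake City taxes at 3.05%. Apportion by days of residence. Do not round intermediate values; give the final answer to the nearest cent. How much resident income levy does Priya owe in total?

The Municipality of Marshmont, January 1 – June 6, 2035: 157 days → £116,000 × 1.75% × 157/365 = £873.1781
Coldlake City, June 7 – December 31, 2035: 208 days → £116,000 × 3.05% × 208/365 = £2,016.1753
Total = £2,889.3534

£2,889.35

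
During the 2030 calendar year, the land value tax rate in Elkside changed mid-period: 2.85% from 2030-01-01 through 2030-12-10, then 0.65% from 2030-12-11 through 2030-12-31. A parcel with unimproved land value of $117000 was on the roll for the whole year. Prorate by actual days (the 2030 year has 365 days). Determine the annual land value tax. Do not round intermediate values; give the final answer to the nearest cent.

$3186.41

2030-01-01 to 2030-12-10: 344 days at 2.85% → $117000 × 2.85% × 344/365 = $3142.6521
2030-12-11 to 2030-12-31: 21 days at 0.65% → $117000 × 0.65% × 21/365 = $43.7548
Total = $3186.4068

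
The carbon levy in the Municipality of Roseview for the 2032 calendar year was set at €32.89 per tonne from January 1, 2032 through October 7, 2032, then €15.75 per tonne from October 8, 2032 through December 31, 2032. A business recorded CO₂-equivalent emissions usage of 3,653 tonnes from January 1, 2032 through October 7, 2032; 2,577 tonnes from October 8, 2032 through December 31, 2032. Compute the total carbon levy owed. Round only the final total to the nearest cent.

January 1 – October 7, 2032: 3,653 tonnes at €32.89/tonne → €120,147.17
October 8 – December 31, 2032: 2,577 tonnes at €15.75/tonne → €40,587.75

€160,734.92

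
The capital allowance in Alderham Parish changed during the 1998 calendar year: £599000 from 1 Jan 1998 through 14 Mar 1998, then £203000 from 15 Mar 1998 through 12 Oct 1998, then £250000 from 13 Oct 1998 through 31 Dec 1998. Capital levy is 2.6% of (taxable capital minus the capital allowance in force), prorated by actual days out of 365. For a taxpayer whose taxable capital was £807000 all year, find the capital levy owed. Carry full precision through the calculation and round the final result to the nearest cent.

1 Jan – 14 Mar 1998: 73 days, exemption £599000 → (£807000 − £599000) × 2.6% × 73/365 = £1081.6000
15 Mar – 12 Oct 1998: 212 days, exemption £203000 → (£807000 − £203000) × 2.6% × 212/365 = £9121.2274
13 Oct – 31 Dec 1998: 80 days, exemption £250000 → (£807000 − £250000) × 2.6% × 80/365 = £3174.1370
Total = £13376.9644

£13376.96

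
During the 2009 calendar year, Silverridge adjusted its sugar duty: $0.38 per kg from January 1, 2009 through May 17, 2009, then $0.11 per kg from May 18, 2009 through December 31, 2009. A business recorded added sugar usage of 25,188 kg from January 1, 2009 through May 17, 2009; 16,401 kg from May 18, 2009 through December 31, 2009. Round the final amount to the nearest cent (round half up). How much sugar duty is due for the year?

January 1 – May 17, 2009: 25,188 kg at $0.38/kg → $9,571.44
May 18 – December 31, 2009: 16,401 kg at $0.11/kg → $1,804.11

$11,375.55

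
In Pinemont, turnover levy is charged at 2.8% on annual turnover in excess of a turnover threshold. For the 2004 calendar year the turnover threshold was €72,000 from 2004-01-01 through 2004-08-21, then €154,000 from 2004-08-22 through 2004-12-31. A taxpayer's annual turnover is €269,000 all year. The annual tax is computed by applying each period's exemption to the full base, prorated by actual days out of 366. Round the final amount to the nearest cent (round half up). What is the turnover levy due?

€4,687.93

2004-01-01 to 2004-08-21: 234 days, exemption €72,000 → (€269,000 − €72,000) × 2.8% × 234/366 = €3,526.6230
2004-08-22 to 2004-12-31: 132 days, exemption €154,000 → (€269,000 − €154,000) × 2.8% × 132/366 = €1,161.3115
Total = €4,687.9344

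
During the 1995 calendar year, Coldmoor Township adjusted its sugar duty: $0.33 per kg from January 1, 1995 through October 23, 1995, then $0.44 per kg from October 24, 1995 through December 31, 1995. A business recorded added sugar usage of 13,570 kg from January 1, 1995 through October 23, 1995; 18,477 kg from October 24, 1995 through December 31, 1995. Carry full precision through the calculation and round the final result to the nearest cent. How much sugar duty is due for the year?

January 1 – October 23, 1995: 13,570 kg at $0.33/kg → $4,478.10
October 24 – December 31, 1995: 18,477 kg at $0.44/kg → $8,129.88

$12,607.98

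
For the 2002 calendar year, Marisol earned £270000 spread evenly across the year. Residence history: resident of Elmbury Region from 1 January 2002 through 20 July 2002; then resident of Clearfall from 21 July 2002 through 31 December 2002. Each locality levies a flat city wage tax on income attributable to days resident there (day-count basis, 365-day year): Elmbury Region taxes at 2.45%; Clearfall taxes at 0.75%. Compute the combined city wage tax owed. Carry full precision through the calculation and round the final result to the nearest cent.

£4552.64

Elmbury Region, 1 January – 20 July 2002: 201 days → £270000 × 2.45% × 201/365 = £3642.7808
Clearfall, 21 July – 31 December 2002: 164 days → £270000 × 0.75% × 164/365 = £909.8630
Total = £4552.6438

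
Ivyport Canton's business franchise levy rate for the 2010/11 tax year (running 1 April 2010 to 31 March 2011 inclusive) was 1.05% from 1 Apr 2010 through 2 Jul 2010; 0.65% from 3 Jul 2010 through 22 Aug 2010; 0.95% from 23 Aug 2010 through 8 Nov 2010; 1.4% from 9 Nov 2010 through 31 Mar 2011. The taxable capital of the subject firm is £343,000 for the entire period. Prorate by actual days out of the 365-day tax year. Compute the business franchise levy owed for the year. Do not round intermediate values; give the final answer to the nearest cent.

£3,806.83

1 Apr – 2 Jul 2010: 93 days at 1.05% → £343,000 × 1.05% × 93/365 = £917.6425
3 Jul – 22 Aug 2010: 51 days at 0.65% → £343,000 × 0.65% × 51/365 = £311.5192
23 Aug – 8 Nov 2010: 78 days at 0.95% → £343,000 × 0.95% × 78/365 = £696.3370
9 Nov 2010 – 31 Mar 2011: 143 days at 1.4% → £343,000 × 1.4% × 143/365 = £1,881.3315
Total = £3,806.8301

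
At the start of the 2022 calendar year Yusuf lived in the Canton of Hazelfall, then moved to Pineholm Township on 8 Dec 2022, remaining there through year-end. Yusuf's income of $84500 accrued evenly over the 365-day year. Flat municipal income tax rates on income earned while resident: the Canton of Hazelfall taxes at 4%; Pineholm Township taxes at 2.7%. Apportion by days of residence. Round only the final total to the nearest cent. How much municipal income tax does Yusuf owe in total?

The Canton of Hazelfall, 1 Jan – 7 Dec 2022: 341 days → $84500 × 4% × 341/365 = $3157.7534
Pineholm Township, 8 Dec – 31 Dec 2022: 24 days → $84500 × 2.7% × 24/365 = $150.0164
Total = $3307.7699

$3307.77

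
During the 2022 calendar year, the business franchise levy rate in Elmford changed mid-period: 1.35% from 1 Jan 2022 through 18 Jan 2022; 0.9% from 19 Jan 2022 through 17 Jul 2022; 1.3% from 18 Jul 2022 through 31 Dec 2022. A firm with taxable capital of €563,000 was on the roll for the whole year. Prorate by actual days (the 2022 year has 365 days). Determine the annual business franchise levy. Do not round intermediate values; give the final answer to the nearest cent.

€6,222.31

1 Jan – 18 Jan 2022: 18 days at 1.35% → €563,000 × 1.35% × 18/365 = €374.8192
19 Jan – 17 Jul 2022: 180 days at 0.9% → €563,000 × 0.9% × 180/365 = €2,498.7945
18 Jul – 31 Dec 2022: 167 days at 1.3% → €563,000 × 1.3% × 167/365 = €3,348.6932
Total = €6,222.3068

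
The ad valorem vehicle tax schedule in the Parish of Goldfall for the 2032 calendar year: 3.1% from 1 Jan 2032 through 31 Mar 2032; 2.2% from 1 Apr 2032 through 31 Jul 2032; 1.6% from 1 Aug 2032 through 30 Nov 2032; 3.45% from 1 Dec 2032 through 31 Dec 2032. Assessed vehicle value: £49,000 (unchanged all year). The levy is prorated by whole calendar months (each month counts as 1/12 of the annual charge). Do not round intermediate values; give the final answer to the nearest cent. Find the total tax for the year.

1 Jan – 31 Mar 2032: 3 months at 3.1% → £49,000 × 3.1% × 3/12 = £379.7500
1 Apr – 31 Jul 2032: 4 months at 2.2% → £49,000 × 2.2% × 4/12 = £359.3333
1 Aug – 30 Nov 2032: 4 months at 1.6% → £49,000 × 1.6% × 4/12 = £261.3333
1 Dec – 31 Dec 2032: 1 month at 3.45% → £49,000 × 3.45% × 1/12 = £140.8750
Total = £1,141.2917

£1,141.29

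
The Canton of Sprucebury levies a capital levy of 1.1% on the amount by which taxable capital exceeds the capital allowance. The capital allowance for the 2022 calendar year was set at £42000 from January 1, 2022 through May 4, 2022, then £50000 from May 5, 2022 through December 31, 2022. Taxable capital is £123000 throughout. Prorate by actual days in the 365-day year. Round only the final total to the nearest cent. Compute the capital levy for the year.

£832.90

January 1 – May 4, 2022: 124 days, exemption £42000 → (£123000 − £42000) × 1.1% × 124/365 = £302.6959
May 5 – December 31, 2022: 241 days, exemption £50000 → (£123000 − £50000) × 1.1% × 241/365 = £530.2000
Total = £832.8959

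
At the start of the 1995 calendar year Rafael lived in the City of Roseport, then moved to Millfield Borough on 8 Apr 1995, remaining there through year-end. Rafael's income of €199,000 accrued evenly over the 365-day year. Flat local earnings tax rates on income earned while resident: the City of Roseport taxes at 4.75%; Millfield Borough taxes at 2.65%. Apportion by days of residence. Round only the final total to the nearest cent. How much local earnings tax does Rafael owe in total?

The City of Roseport, 1 Jan – 7 Apr 1995: 97 days → €199,000 × 4.75% × 97/365 = €2,512.0342
Millfield Borough, 8 Apr – 31 Dec 1995: 268 days → €199,000 × 2.65% × 268/365 = €3,872.0493
Total = €6,384.0836

€6,384.08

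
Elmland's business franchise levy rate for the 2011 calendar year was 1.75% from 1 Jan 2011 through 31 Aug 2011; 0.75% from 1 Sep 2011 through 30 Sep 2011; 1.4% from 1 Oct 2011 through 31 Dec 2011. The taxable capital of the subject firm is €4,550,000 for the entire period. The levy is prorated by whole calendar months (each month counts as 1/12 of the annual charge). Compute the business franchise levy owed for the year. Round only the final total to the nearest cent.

€71,852.08

1 Jan – 31 Aug 2011: 8 months at 1.75% → €4,550,000 × 1.75% × 8/12 = €53,083.3333
1 Sep – 30 Sep 2011: 1 month at 0.75% → €4,550,000 × 0.75% × 1/12 = €2,843.7500
1 Oct – 31 Dec 2011: 3 months at 1.4% → €4,550,000 × 1.4% × 3/12 = €15,925.0000
Total = €71,852.0833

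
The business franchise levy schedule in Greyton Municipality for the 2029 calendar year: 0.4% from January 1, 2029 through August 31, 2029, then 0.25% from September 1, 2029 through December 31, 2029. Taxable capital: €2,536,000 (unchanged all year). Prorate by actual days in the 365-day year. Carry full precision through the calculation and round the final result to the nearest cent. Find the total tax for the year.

January 1 – August 31, 2029: 243 days at 0.4% → €2,536,000 × 0.4% × 243/365 = €6,753.4027
September 1 – December 31, 2029: 122 days at 0.25% → €2,536,000 × 0.25% × 122/365 = €2,119.1233
Total = €8,872.5260

€8,872.53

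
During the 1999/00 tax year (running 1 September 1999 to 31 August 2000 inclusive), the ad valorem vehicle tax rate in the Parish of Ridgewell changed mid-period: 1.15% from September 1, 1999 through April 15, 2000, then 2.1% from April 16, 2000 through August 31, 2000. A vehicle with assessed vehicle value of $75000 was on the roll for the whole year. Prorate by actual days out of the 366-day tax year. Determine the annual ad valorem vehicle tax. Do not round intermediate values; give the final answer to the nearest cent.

$1131.15

September 1, 1999 – April 15, 2000: 228 days at 1.15% → $75000 × 1.15% × 228/366 = $537.2951
April 16 – August 31, 2000: 138 days at 2.1% → $75000 × 2.1% × 138/366 = $593.8525
Total = $1131.1475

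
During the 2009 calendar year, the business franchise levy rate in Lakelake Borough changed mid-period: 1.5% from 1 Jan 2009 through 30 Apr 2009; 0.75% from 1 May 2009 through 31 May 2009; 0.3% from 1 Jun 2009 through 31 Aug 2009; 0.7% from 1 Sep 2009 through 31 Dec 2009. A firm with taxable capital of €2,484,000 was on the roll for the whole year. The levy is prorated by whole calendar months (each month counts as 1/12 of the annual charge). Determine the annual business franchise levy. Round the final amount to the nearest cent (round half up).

€21,631.50

1 Jan – 30 Apr 2009: 4 months at 1.5% → €2,484,000 × 1.5% × 4/12 = €12,420.0000
1 May – 31 May 2009: 1 month at 0.75% → €2,484,000 × 0.75% × 1/12 = €1,552.5000
1 Jun – 31 Aug 2009: 3 months at 0.3% → €2,484,000 × 0.3% × 3/12 = €1,863.0000
1 Sep – 31 Dec 2009: 4 months at 0.7% → €2,484,000 × 0.7% × 4/12 = €5,796.0000
Total = €21,631.5000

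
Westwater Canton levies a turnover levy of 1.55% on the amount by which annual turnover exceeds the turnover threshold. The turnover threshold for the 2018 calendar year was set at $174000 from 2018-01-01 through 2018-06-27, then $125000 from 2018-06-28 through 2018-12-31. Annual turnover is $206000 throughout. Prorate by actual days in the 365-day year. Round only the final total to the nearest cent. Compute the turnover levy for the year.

2018-01-01 to 2018-06-27: 178 days, exemption $174000 → ($206000 − $174000) × 1.55% × 178/365 = $241.8849
2018-06-28 to 2018-12-31: 187 days, exemption $125000 → ($206000 − $125000) × 1.55% × 187/365 = $643.2288
Total = $885.1137

$885.11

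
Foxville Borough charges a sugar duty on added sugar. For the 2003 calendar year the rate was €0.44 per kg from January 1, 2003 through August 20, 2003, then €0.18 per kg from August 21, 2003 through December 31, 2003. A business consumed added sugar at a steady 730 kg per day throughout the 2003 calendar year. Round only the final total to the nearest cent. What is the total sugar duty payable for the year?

January 1 – August 20, 2003: 232 days × 730 kg/day = 169,360 kg at €0.44/kg → €74,518.40
August 21 – December 31, 2003: 133 days × 730 kg/day = 97,090 kg at €0.18/kg → €17,476.20

€91,994.60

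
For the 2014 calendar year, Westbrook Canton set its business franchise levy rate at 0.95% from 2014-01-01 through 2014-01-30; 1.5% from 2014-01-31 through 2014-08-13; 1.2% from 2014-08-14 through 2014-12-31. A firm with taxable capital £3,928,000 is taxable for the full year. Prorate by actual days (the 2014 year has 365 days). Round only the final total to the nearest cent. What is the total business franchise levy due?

£52,624.44

2014-01-01 to 2014-01-30: 30 days at 0.95% → £3,928,000 × 0.95% × 30/365 = £3,067.0685
2014-01-31 to 2014-08-13: 195 days at 1.5% → £3,928,000 × 1.5% × 195/365 = £31,477.8082
2014-08-14 to 2014-12-31: 140 days at 1.2% → £3,928,000 × 1.2% × 140/365 = £18,079.5616
Total = £52,624.4384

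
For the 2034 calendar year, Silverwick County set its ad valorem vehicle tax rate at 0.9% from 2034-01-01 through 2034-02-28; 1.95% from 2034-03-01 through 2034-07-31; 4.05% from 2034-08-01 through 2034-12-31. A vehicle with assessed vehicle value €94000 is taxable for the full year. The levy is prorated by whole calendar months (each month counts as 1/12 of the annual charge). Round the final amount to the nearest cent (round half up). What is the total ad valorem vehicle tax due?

2034-01-01 to 2034-02-28: 2 months at 0.9% → €94000 × 0.9% × 2/12 = €141.0000
2034-03-01 to 2034-07-31: 5 months at 1.95% → €94000 × 1.95% × 5/12 = €763.7500
2034-08-01 to 2034-12-31: 5 months at 4.05% → €94000 × 4.05% × 5/12 = €1586.2500
Total = €2491.0000

€2491.00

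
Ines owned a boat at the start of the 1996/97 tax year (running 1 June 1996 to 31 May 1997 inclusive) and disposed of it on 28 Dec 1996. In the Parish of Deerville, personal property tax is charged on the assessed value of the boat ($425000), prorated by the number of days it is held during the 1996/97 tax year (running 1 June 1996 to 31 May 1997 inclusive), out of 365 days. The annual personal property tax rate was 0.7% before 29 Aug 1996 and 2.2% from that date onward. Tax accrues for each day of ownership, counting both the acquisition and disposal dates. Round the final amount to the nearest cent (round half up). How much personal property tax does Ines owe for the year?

1 Jun – 28 Aug 1996: 89 days at 0.7% → $425000 × 0.7% × 89/365 = $725.4110
29 Aug – 28 Dec 1996: 122 days at 2.2% → $425000 × 2.2% × 122/365 = $3125.2055
Total = $3850.6164

$3850.62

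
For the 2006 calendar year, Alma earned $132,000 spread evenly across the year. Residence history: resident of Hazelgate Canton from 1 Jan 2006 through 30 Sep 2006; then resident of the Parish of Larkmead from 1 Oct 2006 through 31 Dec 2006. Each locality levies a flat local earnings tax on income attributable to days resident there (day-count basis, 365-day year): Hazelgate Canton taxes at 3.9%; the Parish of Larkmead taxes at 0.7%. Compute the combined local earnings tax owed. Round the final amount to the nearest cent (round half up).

$4,083.32

Hazelgate Canton, 1 Jan – 30 Sep 2006: 273 days → $132,000 × 3.9% × 273/365 = $3,850.4219
The Parish of Larkmead, 1 Oct – 31 Dec 2006: 92 days → $132,000 × 0.7% × 92/365 = $232.8986
Total = $4,083.3205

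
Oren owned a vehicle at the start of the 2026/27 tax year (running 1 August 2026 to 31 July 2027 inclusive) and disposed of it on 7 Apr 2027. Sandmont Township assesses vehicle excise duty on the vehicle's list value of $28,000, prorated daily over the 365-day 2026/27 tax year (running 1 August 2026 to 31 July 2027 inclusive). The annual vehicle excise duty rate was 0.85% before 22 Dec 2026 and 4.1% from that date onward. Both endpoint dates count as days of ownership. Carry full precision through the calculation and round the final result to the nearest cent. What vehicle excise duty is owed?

1 Aug – 21 Dec 2026: 143 days at 0.85% → $28,000 × 0.85% × 143/365 = $93.2438
22 Dec 2026 – 7 Apr 2027: 107 days at 4.1% → $28,000 × 4.1% × 107/365 = $336.5370
Total = $429.7808

$429.78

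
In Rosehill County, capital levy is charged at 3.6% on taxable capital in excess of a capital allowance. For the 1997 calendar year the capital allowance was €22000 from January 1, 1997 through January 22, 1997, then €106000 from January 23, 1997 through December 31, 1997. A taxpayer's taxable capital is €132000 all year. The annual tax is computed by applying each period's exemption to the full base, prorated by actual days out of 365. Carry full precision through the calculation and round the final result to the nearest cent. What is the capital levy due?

January 1 – January 22, 1997: 22 days, exemption €22000 → (€132000 − €22000) × 3.6% × 22/365 = €238.6849
January 23 – December 31, 1997: 343 days, exemption €106000 → (€132000 − €106000) × 3.6% × 343/365 = €879.5836
Total = €1118.2685

€1118.27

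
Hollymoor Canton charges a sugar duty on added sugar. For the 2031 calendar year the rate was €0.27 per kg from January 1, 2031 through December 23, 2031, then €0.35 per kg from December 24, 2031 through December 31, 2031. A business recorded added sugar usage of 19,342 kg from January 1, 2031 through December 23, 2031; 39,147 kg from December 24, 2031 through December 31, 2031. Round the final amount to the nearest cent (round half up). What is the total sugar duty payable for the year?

January 1 – December 23, 2031: 19,342 kg at €0.27/kg → €5,222.34
December 24 – December 31, 2031: 39,147 kg at €0.35/kg → €13,701.45

€18,923.79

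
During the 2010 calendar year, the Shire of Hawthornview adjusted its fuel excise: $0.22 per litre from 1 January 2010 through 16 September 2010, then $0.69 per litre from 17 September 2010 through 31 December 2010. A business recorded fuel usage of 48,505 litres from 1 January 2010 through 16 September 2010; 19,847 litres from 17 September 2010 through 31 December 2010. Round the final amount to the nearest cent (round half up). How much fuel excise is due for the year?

1 January – 16 September 2010: 48,505 litres at $0.22/litre → $10,671.10
17 September – 31 December 2010: 19,847 litres at $0.69/litre → $13,694.43

$24,365.53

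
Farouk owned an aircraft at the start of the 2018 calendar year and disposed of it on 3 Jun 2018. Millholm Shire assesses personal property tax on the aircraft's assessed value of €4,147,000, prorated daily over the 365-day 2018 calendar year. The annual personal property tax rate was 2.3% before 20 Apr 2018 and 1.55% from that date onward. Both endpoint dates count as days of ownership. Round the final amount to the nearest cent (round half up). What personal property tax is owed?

1 Jan – 19 Apr 2018: 109 days at 2.3% → €4,147,000 × 2.3% × 109/365 = €28,483.6411
20 Apr – 3 Jun 2018: 45 days at 1.55% → €4,147,000 × 1.55% × 45/365 = €7,924.7466
Total = €36,408.3877

€36,408.39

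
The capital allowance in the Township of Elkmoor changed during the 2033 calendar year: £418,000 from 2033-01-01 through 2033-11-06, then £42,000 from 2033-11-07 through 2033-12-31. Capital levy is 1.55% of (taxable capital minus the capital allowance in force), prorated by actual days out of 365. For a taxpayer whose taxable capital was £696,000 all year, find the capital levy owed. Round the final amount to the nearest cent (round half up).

2033-01-01 to 2033-11-06: 310 days, exemption £418,000 → (£696,000 − £418,000) × 1.55% × 310/365 = £3,659.6986
2033-11-07 to 2033-12-31: 55 days, exemption £42,000 → (£696,000 − £42,000) × 1.55% × 55/365 = £1,527.4932
Total = £5,187.1918

£5,187.19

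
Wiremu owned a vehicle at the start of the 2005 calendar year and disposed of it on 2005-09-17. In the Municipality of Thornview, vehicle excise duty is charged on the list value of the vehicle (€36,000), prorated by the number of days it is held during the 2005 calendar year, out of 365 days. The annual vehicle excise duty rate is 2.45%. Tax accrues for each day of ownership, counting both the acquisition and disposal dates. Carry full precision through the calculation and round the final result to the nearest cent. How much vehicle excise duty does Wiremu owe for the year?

€628.27

Days held (2005-01-01 to 2005-09-17): 260 out of 365
Tax = €36,000 × 2.45% × 260/365 = €628.2740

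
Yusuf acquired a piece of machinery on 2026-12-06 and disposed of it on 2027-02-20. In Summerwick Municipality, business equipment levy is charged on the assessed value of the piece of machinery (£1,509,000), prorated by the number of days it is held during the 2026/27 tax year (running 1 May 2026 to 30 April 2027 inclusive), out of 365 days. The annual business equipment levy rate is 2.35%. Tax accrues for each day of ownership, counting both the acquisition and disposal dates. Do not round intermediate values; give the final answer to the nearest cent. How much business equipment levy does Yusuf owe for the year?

Days held (2026-12-06 to 2027-02-20): 77 out of 365
Tax = £1,509,000 × 2.35% × 77/365 = £7,480.9192

£7,480.92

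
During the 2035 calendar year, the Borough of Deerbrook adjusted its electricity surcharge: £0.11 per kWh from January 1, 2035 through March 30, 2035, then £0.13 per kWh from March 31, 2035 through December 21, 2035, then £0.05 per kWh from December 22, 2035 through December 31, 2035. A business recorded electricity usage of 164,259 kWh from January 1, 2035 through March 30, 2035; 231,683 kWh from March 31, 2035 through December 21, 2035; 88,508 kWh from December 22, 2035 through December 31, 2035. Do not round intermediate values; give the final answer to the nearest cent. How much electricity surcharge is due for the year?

January 1 – March 30, 2035: 164,259 kWh at £0.11/kWh → £18068.49
March 31 – December 21, 2035: 231,683 kWh at £0.13/kWh → £30118.79
December 22 – December 31, 2035: 88,508 kWh at £0.05/kWh → £4425.40

£52612.68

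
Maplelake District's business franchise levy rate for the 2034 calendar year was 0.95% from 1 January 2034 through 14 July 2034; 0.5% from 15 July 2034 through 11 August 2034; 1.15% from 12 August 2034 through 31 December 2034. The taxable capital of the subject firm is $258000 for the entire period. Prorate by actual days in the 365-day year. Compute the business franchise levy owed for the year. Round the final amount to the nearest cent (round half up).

1 January – 14 July 2034: 195 days at 0.95% → $258000 × 0.95% × 195/365 = $1309.4384
15 July – 11 August 2034: 28 days at 0.5% → $258000 × 0.5% × 28/365 = $98.9589
12 August – 31 December 2034: 142 days at 1.15% → $258000 × 1.15% × 142/365 = $1154.2849
Total = $2562.6822

$2562.68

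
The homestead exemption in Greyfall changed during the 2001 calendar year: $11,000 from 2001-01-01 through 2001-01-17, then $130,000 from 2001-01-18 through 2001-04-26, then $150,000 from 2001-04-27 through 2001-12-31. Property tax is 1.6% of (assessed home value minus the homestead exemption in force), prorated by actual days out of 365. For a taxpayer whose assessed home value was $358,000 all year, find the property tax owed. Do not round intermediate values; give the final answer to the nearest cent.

2001-01-01 to 2001-01-17: 17 days, exemption $11,000 → ($358,000 − $11,000) × 1.6% × 17/365 = $258.5863
2001-01-18 to 2001-04-26: 99 days, exemption $130,000 → ($358,000 − $130,000) × 1.6% × 99/365 = $989.4575
2001-04-27 to 2001-12-31: 249 days, exemption $150,000 → ($358,000 − $150,000) × 1.6% × 249/365 = $2,270.3342
Total = $3,518.3781

$3,518.38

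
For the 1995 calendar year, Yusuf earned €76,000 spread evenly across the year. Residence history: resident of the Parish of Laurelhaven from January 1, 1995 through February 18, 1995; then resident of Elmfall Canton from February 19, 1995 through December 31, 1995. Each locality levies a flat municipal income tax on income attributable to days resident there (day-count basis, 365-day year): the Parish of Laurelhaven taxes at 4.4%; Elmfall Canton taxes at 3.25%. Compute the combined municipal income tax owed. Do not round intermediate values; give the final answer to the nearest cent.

The Parish of Laurelhaven, January 1 – February 18, 1995: 49 days → €76,000 × 4.4% × 49/365 = €448.9205
Elmfall Canton, February 19 – December 31, 1995: 316 days → €76,000 × 3.25% × 316/365 = €2,138.4110
Total = €2,587.3315

€2,587.33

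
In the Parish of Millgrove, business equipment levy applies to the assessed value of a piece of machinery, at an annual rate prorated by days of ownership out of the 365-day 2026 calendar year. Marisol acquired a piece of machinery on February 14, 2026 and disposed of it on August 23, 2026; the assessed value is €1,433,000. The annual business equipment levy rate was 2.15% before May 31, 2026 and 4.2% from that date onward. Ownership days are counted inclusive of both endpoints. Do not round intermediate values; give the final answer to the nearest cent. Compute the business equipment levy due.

February 14 – May 30, 2026: 106 days at 2.15% → €1,433,000 × 2.15% × 106/365 = €8,947.4164
May 31 – August 23, 2026: 85 days at 4.2% → €1,433,000 × 4.2% × 85/365 = €14,015.9178
Total = €22,963.3342

€22,963.33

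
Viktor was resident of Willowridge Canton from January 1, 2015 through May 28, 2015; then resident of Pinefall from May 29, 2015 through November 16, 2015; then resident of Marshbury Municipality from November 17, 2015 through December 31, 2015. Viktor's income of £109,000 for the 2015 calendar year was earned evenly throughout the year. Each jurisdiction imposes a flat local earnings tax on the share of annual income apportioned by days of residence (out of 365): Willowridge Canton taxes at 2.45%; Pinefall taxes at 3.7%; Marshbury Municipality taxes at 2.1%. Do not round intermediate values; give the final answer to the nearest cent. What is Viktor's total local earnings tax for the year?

£3,265.52

Willowridge Canton, January 1 – May 28, 2015: 148 days → £109,000 × 2.45% × 148/365 = £1,082.8329
Pinefall, May 29 – November 16, 2015: 172 days → £109,000 × 3.7% × 172/365 = £1,900.4822
Marshbury Municipality, November 17 – December 31, 2015: 45 days → £109,000 × 2.1% × 45/365 = £282.2055
Total = £3,265.5205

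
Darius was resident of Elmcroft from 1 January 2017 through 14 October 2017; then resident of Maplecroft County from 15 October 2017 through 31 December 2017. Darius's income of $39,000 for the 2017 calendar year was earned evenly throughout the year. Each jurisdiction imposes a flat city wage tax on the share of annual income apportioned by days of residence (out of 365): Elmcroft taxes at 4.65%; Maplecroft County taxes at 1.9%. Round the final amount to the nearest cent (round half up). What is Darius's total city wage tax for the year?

Elmcroft, 1 January – 14 October 2017: 287 days → $39,000 × 4.65% × 287/365 = $1,425.9575
Maplecroft County, 15 October – 31 December 2017: 78 days → $39,000 × 1.9% × 78/365 = $158.3507
Total = $1,584.3082

$1,584.31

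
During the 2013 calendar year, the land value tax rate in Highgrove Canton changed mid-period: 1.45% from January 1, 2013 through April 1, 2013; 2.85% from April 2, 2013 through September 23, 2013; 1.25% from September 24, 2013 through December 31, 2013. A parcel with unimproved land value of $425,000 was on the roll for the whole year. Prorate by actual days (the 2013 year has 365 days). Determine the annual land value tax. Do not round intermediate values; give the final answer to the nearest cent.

January 1 – April 1, 2013: 91 days at 1.45% → $425,000 × 1.45% × 91/365 = $1,536.4041
April 2 – September 23, 2013: 175 days at 2.85% → $425,000 × 2.85% × 175/365 = $5,807.3630
September 24 – December 31, 2013: 99 days at 1.25% → $425,000 × 1.25% × 99/365 = $1,440.9247
Total = $8,784.6918

$8,784.69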